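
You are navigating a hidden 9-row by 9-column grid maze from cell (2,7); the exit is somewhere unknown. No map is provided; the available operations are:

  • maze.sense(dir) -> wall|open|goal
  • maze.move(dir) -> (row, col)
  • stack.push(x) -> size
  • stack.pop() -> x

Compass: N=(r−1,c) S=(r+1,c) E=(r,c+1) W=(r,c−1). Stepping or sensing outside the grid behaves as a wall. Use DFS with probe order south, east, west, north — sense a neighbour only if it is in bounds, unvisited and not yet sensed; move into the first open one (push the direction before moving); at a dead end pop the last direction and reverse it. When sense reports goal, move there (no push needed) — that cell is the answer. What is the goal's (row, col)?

% maze.sense south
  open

% stack.push south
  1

% maze.move south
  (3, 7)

% maze.sense south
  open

% stack.push south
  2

% maze.move south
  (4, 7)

% maze.sense south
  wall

% maze.sense east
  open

% stack.push east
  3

% maze.move east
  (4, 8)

% maze.sense south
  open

% stack.push south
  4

% maze.move south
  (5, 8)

% maze.sense south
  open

% stack.push south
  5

% maze.move south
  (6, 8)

% maze.sense south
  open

% stack.push south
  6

% maze.move south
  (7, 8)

% maze.sense south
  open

% stack.push south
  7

% maze.move south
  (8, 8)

% maze.sense west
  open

% stack.push west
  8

% maze.move west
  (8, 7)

% maze.sense west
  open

% stack.push west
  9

% maze.move west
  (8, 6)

% maze.sense west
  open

% stack.push west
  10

% maze.move west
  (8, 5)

% maze.sense west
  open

% stack.push west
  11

% maze.move west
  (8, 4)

% maze.sense west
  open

% stack.push west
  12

% maze.move west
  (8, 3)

% maze.sense west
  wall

% maze.sense north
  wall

% stack.pop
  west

% maze.move east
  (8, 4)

% maze.sense north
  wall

% stack.pop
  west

% maze.move east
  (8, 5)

% maze.sense north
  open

% stack.push north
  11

% maze.move north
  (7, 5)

% maze.sense east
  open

% stack.push east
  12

% maze.move east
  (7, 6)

% maze.sense east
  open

% stack.push east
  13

% maze.move east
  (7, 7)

% maze.sense north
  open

% stack.push north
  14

% maze.move north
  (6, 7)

% maze.sense west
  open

% stack.push west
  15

% maze.move west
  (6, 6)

% maze.sense west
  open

% stack.push west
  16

% maze.move west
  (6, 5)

% maze.sense west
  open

% stack.push west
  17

% maze.move west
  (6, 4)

% maze.sense west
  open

% stack.push west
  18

% maze.move west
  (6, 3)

% maze.sense west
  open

% stack.push west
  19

% maze.move west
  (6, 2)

% maze.sense south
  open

% stack.push south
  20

% maze.move south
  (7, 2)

% maze.sense west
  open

% stack.push west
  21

% maze.move west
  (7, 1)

% maze.sense south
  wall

% maze.sense west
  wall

% maze.sense north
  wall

% stack.pop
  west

% maze.move east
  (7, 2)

% stack.pop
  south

% maze.move north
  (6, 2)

% maze.sense north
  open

% stack.push north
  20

% maze.move north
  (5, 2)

% maze.sense east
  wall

% maze.sense west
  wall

% maze.sense north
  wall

% stack.pop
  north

% maze.move south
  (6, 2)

% stack.pop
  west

% maze.move east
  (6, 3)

% stack.pop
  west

% maze.move east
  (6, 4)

% maze.sense north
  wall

% stack.pop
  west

% maze.move east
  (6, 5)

% maze.sense north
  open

% stack.push north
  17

% maze.move north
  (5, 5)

% maze.sense east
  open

% stack.push east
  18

% maze.move east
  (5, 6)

% maze.sense north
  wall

% stack.pop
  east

% maze.move west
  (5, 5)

% maze.sense north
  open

% stack.push north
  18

% maze.move north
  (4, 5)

% maze.sense west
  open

% stack.push west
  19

% maze.move west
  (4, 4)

% maze.sense west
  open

% stack.push west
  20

% maze.move west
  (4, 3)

% maze.sense north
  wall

% stack.pop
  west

% maze.move east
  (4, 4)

% maze.sense north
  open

% stack.push north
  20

% maze.move north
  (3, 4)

% maze.sense east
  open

% stack.push east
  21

% maze.move east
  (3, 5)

% maze.sense east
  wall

% maze.sense north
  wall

% stack.pop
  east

% maze.move west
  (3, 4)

% maze.sense north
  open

% stack.push north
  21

% maze.move north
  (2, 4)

% maze.sense west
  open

% stack.push west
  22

% maze.move west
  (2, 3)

% maze.sense west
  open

% stack.push west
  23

% maze.move west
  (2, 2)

% maze.sense south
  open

% stack.push south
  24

% maze.move south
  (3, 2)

% maze.sense west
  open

% stack.push west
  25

% maze.move west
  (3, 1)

% maze.sense south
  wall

% maze.sense west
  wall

% maze.sense north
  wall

% stack.pop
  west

% maze.move east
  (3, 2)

% stack.pop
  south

% maze.move north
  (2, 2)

% maze.sense north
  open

% stack.push north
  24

% maze.move north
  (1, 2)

% maze.sense east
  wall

% maze.sense west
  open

% stack.push west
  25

% maze.move west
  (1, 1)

% maze.sense west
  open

% stack.push west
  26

% maze.move west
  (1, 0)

% maze.sense south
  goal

% maze.move south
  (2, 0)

Answer: (2, 0)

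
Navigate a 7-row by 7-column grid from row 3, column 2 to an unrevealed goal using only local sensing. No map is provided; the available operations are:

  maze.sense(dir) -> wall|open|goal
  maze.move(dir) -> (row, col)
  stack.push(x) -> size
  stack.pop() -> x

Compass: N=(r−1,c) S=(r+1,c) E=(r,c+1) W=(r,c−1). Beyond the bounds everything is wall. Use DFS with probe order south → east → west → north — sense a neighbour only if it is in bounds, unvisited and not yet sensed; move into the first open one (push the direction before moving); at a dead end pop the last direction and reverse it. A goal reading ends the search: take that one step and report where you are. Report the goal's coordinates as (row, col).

Next I call sense(dir: south), which returns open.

Now I run push(x: south), giving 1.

Now I run move(dir: south), which returns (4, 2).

Calling sense(dir: south), : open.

Invoking push(x: south), giving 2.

I run move(dir: south), yielding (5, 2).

I try sense(dir: south), yielding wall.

Calling sense(dir: east), which returns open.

Then push(x: east), and observe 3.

I run move(dir: east), and get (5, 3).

I run sense(dir: south), and get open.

I use push(x: south), giving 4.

I run move(dir: south), giving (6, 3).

Then sense(dir: east), giving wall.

Calling pop(), → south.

I run move(dir: north), : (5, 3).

Then sense(dir: east), → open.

Using push(x: east), and observe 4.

Then move(dir: east), and observe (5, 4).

I use sense(dir: east), which returns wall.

Invoking sense(dir: north), : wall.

Using pop(), — result: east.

Next I call move(dir: west), giving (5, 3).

I call sense(dir: north), and get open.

I try push(x: north), and get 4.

Invoking move(dir: north), — result: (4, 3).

I run sense(dir: north), and see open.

Using push(x: north), and observe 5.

I run move(dir: north), yielding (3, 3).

Next I call sense(dir: east), giving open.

Invoking push(x: east), and see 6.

Next I call move(dir: east), and see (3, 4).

Then sense(dir: east), which returns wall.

Using sense(dir: north), : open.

Using push(x: north), which returns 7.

I invoke move(dir: north), → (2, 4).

Now I run sense(dir: east), — result: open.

I try push(x: east), : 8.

Invoking move(dir: east), giving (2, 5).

Using sense(dir: east), yielding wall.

I try sense(dir: north), which returns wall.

I run pop(), and observe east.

Next I call move(dir: west), : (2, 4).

I call sense(dir: west), and observe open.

I invoke push(x: west), which returns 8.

I run move(dir: west), giving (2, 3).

I invoke sense(dir: west), : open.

Invoking push(x: west), yielding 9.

I try move(dir: west), : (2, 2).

I call sense(dir: west), and see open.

I try push(x: west), and see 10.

Then move(dir: west), and get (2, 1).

I use sense(dir: south), : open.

I try push(x: south), and see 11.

Using move(dir: south), and get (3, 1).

Using sense(dir: south), : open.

I call push(x: south), and see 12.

I invoke move(dir: south), yielding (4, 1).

I invoke sense(dir: south), and observe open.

Then push(x: south), and see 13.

Now I run move(dir: south), and see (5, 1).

Using sense(dir: south), : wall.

Using sense(dir: west), → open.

I call push(x: west), and see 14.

I invoke move(dir: west), which returns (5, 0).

I run sense(dir: south), → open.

Then push(x: south), and observe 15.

I call move(dir: south), giving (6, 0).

I try pop(), yielding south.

Invoking move(dir: north), yielding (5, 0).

I invoke sense(dir: north), yielding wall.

I use pop(), — result: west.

I call move(dir: east), → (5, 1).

I invoke pop, : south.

I use move(dir: north), and observe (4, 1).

I use pop(), → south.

Invoking move(dir: north), → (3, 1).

I invoke sense(dir: west), and see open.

I call push(x: west), → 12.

Next I call move(dir: west), and observe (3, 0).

I call sense(dir: north), giving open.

Invoking push(x: north), and see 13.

I run move(dir: north), giving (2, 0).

Calling sense(dir: north), and see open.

I try push(x: north), — result: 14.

Calling move(dir: north), → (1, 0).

Calling sense(dir: east), and observe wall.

I try sense(dir: north), and observe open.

I call push(x: north), and see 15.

Now I run move(dir: north), and get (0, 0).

Invoking sense(dir: east), : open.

I run push(x: east), : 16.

I use move(dir: east), → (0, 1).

Next I call sense(dir: east), which returns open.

Now I run push(x: east), : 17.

Calling move(dir: east), which returns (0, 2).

Now I run sense(dir: south), yielding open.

Using push(x: south), : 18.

Now I run move(dir: south), and see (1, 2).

Now I run sense(dir: east), yielding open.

I run push(x: east), : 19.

I use move(dir: east), and get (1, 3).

Next I call sense(dir: east), and observe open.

Invoking push(x: east), — result: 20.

Now I run move(dir: east), — result: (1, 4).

I use sense(dir: north), → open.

Next I call push(x: north), and get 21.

Invoking move(dir: north), which returns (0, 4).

I use sense(dir: east), — result: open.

Then push(x: east), and see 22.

Calling move(dir: east), giving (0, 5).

Calling sense(dir: east), and get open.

I use push(x: east), — result: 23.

Using move(dir: east), and get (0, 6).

Now I run sense(dir: south), giving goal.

Next I call move(dir: south), : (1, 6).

Answer: (1, 6)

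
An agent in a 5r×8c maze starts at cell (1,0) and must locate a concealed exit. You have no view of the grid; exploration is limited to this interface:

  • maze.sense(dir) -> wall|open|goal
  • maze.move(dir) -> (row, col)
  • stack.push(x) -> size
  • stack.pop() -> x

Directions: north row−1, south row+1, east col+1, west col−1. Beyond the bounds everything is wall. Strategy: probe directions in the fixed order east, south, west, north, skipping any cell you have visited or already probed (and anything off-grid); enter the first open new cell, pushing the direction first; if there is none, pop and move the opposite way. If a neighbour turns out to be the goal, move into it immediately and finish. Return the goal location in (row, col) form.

I use sense on dir='east', giving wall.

I use sense on dir='south', and observe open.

Invoking push on x='south', and observe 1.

Using move on dir='south', yielding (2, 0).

Next I call sense on dir='east', : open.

Using push on x='east', giving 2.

Invoking move on dir='east', and see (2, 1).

Next I call sense on dir='east', — result: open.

Invoking push on x='east', — result: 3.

I call move on dir='east', and observe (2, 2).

Calling sense on dir='east', → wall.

Now I run sense on dir='south', yielding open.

Using push on x='south', → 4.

I try move on dir='south', : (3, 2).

I call sense on dir='east', and see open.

Then push on x='east', and get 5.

Calling move on dir='east', → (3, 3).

I try sense on dir='east', yielding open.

I invoke push on x='east', : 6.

I run move on dir='east', and see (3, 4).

Invoking sense on dir='east', which returns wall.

I call sense on dir='south', giving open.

Then push on x='south', and get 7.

I call move on dir='south', and see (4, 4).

Next I call sense on dir='east', giving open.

I use push on x='east', giving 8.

Using move on dir='east', — result: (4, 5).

I try sense on dir='east', and see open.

Next I call push on x='east', yielding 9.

Calling move on dir='east', and see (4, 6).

I invoke sense on dir='east', yielding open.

Using push on x='east', — result: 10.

Now I run move on dir='east', — result: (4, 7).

Using sense on dir='north', which returns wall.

Next I call pop(), yielding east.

Then move on dir='west', → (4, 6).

Then sense on dir='north', and observe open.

I call push on x='north', yielding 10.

I run move on dir='north', which returns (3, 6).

I run sense on dir='north', giving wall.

Then pop(), which returns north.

Calling move on dir='south', — result: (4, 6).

I run pop, → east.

Calling move on dir='west', giving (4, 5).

I invoke pop(), and observe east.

Then move on dir='west', and observe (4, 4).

Then sense on dir='west', and see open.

Then push on x='west', and observe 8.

Then move on dir='west', and observe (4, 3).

I run sense on dir='west', — result: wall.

Calling pop(), : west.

Using move on dir='east', and get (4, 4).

Invoking pop, which returns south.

I invoke move on dir='north', and get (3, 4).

Calling sense on dir='north', — result: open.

I invoke push on x='north', and see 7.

I call move on dir='north', : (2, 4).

Calling sense on dir='east', and get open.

I run push on x='east', and get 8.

Next I call move on dir='east', — result: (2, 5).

I invoke sense on dir='north', : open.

Then push on x='north', and observe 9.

I use move on dir='north', → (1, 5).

I run sense on dir='east', yielding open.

I try push on x='east', : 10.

I try move on dir='east', yielding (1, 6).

I invoke sense on dir='east', and get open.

I use push on x='east', which returns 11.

I try move on dir='east', and get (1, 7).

I call sense on dir='south', and observe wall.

I invoke sense on dir='north', giving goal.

Now I run move on dir='north', which returns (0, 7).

Answer: (0, 7)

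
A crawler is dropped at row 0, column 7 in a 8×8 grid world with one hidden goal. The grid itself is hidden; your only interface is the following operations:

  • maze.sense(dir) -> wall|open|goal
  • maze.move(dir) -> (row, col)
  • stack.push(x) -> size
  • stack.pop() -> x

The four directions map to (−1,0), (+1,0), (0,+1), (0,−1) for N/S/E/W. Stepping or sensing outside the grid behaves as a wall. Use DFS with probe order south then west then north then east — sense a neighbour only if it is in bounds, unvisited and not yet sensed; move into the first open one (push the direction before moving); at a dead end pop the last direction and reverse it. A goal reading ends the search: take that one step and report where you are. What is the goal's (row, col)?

Do: maze.sense[south]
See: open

Do: stack.push[south]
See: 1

Do: maze.move[south]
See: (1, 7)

Do: maze.sense[south]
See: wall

Do: maze.sense[west]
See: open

Do: stack.push[west]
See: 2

Do: maze.move[west]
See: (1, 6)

Do: maze.sense[south]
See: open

Do: stack.push[south]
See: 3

Do: maze.move[south]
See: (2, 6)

Do: maze.sense[south]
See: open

Do: stack.push[south]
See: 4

Do: maze.move[south]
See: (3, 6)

Do: maze.sense[south]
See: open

Do: stack.push[south]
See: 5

Do: maze.move[south]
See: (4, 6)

Do: maze.sense[south]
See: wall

Do: maze.sense[west]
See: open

Do: stack.push[west]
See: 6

Do: maze.move[west]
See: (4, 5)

Do: maze.sense[south]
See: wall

Do: maze.sense[west]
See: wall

Do: maze.sense[north]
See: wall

Do: stack.pop[]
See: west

Do: maze.move[east]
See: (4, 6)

Do: maze.sense[east]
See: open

Do: stack.push[east]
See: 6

Do: maze.move[east]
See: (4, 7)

Do: maze.sense[south]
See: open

Do: stack.push[south]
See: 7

Do: maze.move[south]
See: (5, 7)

Do: maze.sense[south]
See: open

Do: stack.push[south]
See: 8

Do: maze.move[south]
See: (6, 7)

Do: maze.sense[south]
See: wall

Do: maze.sense[west]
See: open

Do: stack.push[west]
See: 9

Do: maze.move[west]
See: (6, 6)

Do: maze.sense[south]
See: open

Do: stack.push[south]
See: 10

Do: maze.move[south]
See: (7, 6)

Do: maze.sense[west]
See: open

Do: stack.push[west]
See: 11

Do: maze.move[west]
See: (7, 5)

Do: maze.sense[west]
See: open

Do: stack.push[west]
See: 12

Do: maze.move[west]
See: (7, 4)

Do: maze.sense[west]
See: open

Do: stack.push[west]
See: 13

Do: maze.move[west]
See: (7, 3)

Do: maze.sense[west]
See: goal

Do: maze.move[west]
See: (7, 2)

Answer: (7, 2)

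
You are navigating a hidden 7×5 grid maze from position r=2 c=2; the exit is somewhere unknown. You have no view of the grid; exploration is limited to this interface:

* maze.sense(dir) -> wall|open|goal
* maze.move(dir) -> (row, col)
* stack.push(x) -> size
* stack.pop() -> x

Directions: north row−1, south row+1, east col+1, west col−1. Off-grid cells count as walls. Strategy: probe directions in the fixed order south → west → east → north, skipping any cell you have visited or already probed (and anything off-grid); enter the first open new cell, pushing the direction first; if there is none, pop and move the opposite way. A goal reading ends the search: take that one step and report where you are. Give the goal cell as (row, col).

Do: sense[dir→south]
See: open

Do: push[x→south]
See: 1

Do: move[dir→south]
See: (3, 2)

Do: sense[dir→south]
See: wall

Do: sense[dir→west]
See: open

Do: push[x→west]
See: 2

Do: move[dir→west]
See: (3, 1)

Do: sense[dir→south]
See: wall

Do: sense[dir→west]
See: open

Do: push[x→west]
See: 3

Do: move[dir→west]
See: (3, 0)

Do: sense[dir→south]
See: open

Do: push[x→south]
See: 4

Do: move[dir→south]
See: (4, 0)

Do: sense[dir→south]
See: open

Do: push[x→south]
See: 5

Do: move[dir→south]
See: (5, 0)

Do: sense[dir→south]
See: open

Do: push[x→south]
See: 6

Do: move[dir→south]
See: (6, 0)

Do: sense[dir→east]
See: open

Do: push[x→east]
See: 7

Do: move[dir→east]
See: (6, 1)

Do: sense[dir→east]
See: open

Do: push[x→east]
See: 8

Do: move[dir→east]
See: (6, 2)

Do: sense[dir→east]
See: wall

Do: sense[dir→north]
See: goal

Do: move[dir→north]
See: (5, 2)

Answer: (5, 2)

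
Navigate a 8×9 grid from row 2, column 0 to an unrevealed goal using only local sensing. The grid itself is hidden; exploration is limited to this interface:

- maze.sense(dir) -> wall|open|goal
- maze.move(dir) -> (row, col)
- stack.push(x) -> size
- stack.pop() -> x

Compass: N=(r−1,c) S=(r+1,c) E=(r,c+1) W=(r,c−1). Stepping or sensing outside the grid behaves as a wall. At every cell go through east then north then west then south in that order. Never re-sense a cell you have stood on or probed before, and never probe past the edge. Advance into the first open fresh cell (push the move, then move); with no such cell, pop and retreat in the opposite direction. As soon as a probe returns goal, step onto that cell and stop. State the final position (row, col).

CALL maze.sense[dir: east]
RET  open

CALL stack.push[x: east]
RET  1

CALL maze.move[dir: east]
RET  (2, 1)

CALL maze.sense[dir: east]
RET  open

CALL stack.push[x: east]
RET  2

CALL maze.move[dir: east]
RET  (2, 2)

CALL maze.sense[dir: east]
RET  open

CALL stack.push[x: east]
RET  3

CALL maze.move[dir: east]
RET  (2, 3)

CALL maze.sense[dir: east]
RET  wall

CALL maze.sense[dir: north]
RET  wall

CALL maze.sense[dir: south]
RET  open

CALL stack.push[x: south]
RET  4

CALL maze.move[dir: south]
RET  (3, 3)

CALL maze.sense[dir: east]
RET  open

CALL stack.push[x: east]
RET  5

CALL maze.move[dir: east]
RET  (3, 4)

CALL maze.sense[dir: east]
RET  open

CALL stack.push[x: east]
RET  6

CALL maze.move[dir: east]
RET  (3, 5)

CALL maze.sense[dir: east]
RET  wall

CALL maze.sense[dir: north]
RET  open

CALL stack.push[x: north]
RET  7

CALL maze.move[dir: north]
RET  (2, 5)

CALL maze.sense[dir: east]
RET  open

CALL stack.push[x: east]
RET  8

CALL maze.move[dir: east]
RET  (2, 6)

CALL maze.sense[dir: east]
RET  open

CALL stack.push[x: east]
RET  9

CALL maze.move[dir: east]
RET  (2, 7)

CALL maze.sense[dir: east]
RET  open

CALL stack.push[x: east]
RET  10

CALL maze.move[dir: east]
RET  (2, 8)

CALL maze.sense[dir: north]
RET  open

CALL stack.push[x: north]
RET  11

CALL maze.move[dir: north]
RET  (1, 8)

CALL maze.sense[dir: north]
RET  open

CALL stack.push[x: north]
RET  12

CALL maze.move[dir: north]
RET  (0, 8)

CALL maze.sense[dir: west]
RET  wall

CALL stack.pop[]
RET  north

CALL maze.move[dir: south]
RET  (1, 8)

CALL maze.sense[dir: west]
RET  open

CALL stack.push[x: west]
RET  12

CALL maze.move[dir: west]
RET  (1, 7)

CALL maze.sense[dir: west]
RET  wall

CALL stack.pop[]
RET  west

CALL maze.move[dir: east]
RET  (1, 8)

CALL stack.pop[]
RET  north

CALL maze.move[dir: south]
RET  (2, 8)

CALL maze.sense[dir: south]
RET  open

CALL stack.push[x: south]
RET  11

CALL maze.move[dir: south]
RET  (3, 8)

CALL maze.sense[dir: west]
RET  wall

CALL maze.sense[dir: south]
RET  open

CALL stack.push[x: south]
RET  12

CALL maze.move[dir: south]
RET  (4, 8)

CALL maze.sense[dir: west]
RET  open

CALL stack.push[x: west]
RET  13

CALL maze.move[dir: west]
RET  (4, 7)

CALL maze.sense[dir: west]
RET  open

CALL stack.push[x: west]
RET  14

CALL maze.move[dir: west]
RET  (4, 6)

CALL maze.sense[dir: west]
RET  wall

CALL maze.sense[dir: south]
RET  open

CALL stack.push[x: south]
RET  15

CALL maze.move[dir: south]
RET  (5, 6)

CALL maze.sense[dir: east]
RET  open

CALL stack.push[x: east]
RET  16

CALL maze.move[dir: east]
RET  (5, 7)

CALL maze.sense[dir: east]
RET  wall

CALL maze.sense[dir: south]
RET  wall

CALL stack.pop[]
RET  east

CALL maze.move[dir: west]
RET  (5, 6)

CALL maze.sense[dir: west]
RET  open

CALL stack.push[x: west]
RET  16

CALL maze.move[dir: west]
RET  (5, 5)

CALL maze.sense[dir: west]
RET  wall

CALL maze.sense[dir: south]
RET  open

CALL stack.push[x: south]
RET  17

CALL maze.move[dir: south]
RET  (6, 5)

CALL maze.sense[dir: east]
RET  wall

CALL maze.sense[dir: west]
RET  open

CALL stack.push[x: west]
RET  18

CALL maze.move[dir: west]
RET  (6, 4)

CALL maze.sense[dir: west]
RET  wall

CALL maze.sense[dir: south]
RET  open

CALL stack.push[x: south]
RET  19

CALL maze.move[dir: south]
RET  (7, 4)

CALL maze.sense[dir: east]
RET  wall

CALL maze.sense[dir: west]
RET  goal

CALL maze.move[dir: west]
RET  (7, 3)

Answer: (7, 3)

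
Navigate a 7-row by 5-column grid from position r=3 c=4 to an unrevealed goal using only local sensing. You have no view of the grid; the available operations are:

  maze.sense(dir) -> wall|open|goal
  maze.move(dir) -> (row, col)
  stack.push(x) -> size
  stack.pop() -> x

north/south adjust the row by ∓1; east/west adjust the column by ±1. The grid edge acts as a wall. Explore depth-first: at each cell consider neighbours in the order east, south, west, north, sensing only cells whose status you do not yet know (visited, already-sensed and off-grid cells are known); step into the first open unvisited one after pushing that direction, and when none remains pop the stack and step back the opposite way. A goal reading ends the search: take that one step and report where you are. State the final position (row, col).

==> maze.sense(dir→south)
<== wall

==> maze.sense(dir→west)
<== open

==> stack.push(x→west)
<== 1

==> maze.move(dir→west)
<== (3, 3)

==> maze.sense(dir→south)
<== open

==> stack.push(x→south)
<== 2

==> maze.move(dir→south)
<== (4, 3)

==> maze.sense(dir→south)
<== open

==> stack.push(x→south)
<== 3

==> maze.move(dir→south)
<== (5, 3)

==> maze.sense(dir→east)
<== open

==> stack.push(x→east)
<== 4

==> maze.move(dir→east)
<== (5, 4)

==> maze.sense(dir→south)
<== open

==> stack.push(x→south)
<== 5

==> maze.move(dir→south)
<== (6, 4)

==> maze.sense(dir→west)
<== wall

==> stack.pop()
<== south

==> maze.move(dir→north)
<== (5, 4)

==> stack.pop()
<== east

==> maze.move(dir→west)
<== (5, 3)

==> maze.sense(dir→west)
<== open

==> stack.push(x→west)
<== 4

==> maze.move(dir→west)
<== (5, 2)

==> maze.sense(dir→south)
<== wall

==> maze.sense(dir→west)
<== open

==> stack.push(x→west)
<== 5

==> maze.move(dir→west)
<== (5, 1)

==> maze.sense(dir→south)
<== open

==> stack.push(x→south)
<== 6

==> maze.move(dir→south)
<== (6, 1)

==> maze.sense(dir→west)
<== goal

==> maze.move(dir→west)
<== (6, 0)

Answer: (6, 0)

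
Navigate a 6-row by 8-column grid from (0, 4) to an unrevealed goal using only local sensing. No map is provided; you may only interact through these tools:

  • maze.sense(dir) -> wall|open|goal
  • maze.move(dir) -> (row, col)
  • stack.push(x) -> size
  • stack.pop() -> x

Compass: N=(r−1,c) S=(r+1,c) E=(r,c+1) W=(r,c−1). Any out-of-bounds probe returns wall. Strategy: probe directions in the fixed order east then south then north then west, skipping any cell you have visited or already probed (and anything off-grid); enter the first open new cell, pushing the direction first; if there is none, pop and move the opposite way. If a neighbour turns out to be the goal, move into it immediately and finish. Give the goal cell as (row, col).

>>> maze.sense dir→east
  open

>>> stack.push x→east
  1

>>> maze.move dir→east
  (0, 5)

>>> maze.sense dir→east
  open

>>> stack.push x→east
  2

>>> maze.move dir→east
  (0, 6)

>>> maze.sense dir→east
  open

>>> stack.push x→east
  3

>>> maze.move dir→east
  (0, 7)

>>> maze.sense dir→south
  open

>>> stack.push x→south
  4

>>> maze.move dir→south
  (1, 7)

>>> maze.sense dir→south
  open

>>> stack.push x→south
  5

>>> maze.move dir→south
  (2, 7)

>>> maze.sense dir→south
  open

>>> stack.push x→south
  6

>>> maze.move dir→south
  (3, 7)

>>> maze.sense dir→south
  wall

>>> maze.sense dir→west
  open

>>> stack.push x→west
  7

>>> maze.move dir→west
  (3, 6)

>>> maze.sense dir→south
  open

>>> stack.push x→south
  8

>>> maze.move dir→south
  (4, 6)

>>> maze.sense dir→south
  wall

>>> maze.sense dir→west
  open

>>> stack.push x→west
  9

>>> maze.move dir→west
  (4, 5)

>>> maze.sense dir→south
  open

>>> stack.push x→south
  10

>>> maze.move dir→south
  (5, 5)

>>> maze.sense dir→west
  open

>>> stack.push x→west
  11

>>> maze.move dir→west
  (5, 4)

>>> maze.sense dir→north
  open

>>> stack.push x→north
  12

>>> maze.move dir→north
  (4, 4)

>>> maze.sense dir→north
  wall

>>> maze.sense dir→west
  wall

>>> stack.pop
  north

>>> maze.move dir→south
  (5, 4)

>>> maze.sense dir→west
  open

>>> stack.push x→west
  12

>>> maze.move dir→west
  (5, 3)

>>> maze.sense dir→west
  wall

>>> stack.pop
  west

>>> maze.move dir→east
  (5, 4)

>>> stack.pop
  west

>>> maze.move dir→east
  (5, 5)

>>> stack.pop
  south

>>> maze.move dir→north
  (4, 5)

>>> maze.sense dir→north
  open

>>> stack.push x→north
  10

>>> maze.move dir→north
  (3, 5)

>>> maze.sense dir→north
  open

>>> stack.push x→north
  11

>>> maze.move dir→north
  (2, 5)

>>> maze.sense dir→east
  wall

>>> maze.sense dir→north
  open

>>> stack.push x→north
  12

>>> maze.move dir→north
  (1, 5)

>>> maze.sense dir→east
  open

>>> stack.push x→east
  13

>>> maze.move dir→east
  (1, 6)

>>> stack.pop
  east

>>> maze.move dir→west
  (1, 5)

>>> maze.sense dir→west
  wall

>>> stack.pop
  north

>>> maze.move dir→south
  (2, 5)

>>> maze.sense dir→west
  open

>>> stack.push x→west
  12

>>> maze.move dir→west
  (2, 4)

>>> maze.sense dir→west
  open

>>> stack.push x→west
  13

>>> maze.move dir→west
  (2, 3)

>>> maze.sense dir→south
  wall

>>> maze.sense dir→north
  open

>>> stack.push x→north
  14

>>> maze.move dir→north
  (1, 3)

>>> maze.sense dir→north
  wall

>>> maze.sense dir→west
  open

>>> stack.push x→west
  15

>>> maze.move dir→west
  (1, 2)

>>> maze.sense dir→south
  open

>>> stack.push x→south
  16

>>> maze.move dir→south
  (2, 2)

>>> maze.sense dir→south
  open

>>> stack.push x→south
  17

>>> maze.move dir→south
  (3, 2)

>>> maze.sense dir→south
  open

>>> stack.push x→south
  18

>>> maze.move dir→south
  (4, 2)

>>> maze.sense dir→west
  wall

>>> stack.pop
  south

>>> maze.move dir→north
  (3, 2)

>>> maze.sense dir→west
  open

>>> stack.push x→west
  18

>>> maze.move dir→west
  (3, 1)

>>> maze.sense dir→north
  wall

>>> maze.sense dir→west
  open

>>> stack.push x→west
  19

>>> maze.move dir→west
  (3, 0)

>>> maze.sense dir→south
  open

>>> stack.push x→south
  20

>>> maze.move dir→south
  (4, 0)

>>> maze.sense dir→south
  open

>>> stack.push x→south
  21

>>> maze.move dir→south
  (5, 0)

>>> maze.sense dir→east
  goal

>>> maze.move dir→east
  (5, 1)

Answer: (5, 1)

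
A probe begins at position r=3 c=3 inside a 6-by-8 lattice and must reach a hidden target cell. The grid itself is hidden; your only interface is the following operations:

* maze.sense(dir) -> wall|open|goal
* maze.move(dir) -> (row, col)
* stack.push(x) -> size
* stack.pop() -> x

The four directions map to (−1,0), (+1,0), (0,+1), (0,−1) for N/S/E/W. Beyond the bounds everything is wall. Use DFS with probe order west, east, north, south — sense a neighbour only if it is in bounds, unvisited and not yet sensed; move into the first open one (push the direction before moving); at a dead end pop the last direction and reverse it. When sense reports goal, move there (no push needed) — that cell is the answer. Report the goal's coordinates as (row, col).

~$ sense dir='west'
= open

~$ push x='west'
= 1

~$ move dir='west'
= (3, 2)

~$ sense dir='west'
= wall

~$ sense dir='north'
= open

~$ push x='north'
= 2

~$ move dir='north'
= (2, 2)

~$ sense dir='west'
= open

~$ push x='west'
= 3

~$ move dir='west'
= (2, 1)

~$ sense dir='west'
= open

~$ push x='west'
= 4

~$ move dir='west'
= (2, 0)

~$ sense dir='north'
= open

~$ push x='north'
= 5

~$ move dir='north'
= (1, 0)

~$ sense dir='east'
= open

~$ push x='east'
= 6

~$ move dir='east'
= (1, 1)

~$ sense dir='east'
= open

~$ push x='east'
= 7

~$ move dir='east'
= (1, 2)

~$ sense dir='east'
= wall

~$ sense dir='north'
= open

~$ push x='north'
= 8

~$ move dir='north'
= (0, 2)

~$ sense dir='west'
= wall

~$ sense dir='east'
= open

~$ push x='east'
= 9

~$ move dir='east'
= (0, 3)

~$ sense dir='east'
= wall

~$ pop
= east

~$ move dir='west'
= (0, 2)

~$ pop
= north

~$ move dir='south'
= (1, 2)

~$ pop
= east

~$ move dir='west'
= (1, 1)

~$ pop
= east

~$ move dir='west'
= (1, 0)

~$ sense dir='north'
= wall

~$ pop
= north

~$ move dir='south'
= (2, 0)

~$ sense dir='south'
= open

~$ push x='south'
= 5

~$ move dir='south'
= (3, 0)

~$ sense dir='south'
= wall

~$ pop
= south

~$ move dir='north'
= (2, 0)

~$ pop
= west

~$ move dir='east'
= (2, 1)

~$ pop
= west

~$ move dir='east'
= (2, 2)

~$ sense dir='east'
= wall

~$ pop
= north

~$ move dir='south'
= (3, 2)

~$ sense dir='south'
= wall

~$ pop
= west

~$ move dir='east'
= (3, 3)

~$ sense dir='east'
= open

~$ push x='east'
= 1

~$ move dir='east'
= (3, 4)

~$ sense dir='east'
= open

~$ push x='east'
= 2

~$ move dir='east'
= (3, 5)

~$ sense dir='east'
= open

~$ push x='east'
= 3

~$ move dir='east'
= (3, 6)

~$ sense dir='east'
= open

~$ push x='east'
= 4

~$ move dir='east'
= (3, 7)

~$ sense dir='north'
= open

~$ push x='north'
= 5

~$ move dir='north'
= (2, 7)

~$ sense dir='west'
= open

~$ push x='west'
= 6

~$ move dir='west'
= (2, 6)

~$ sense dir='west'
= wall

~$ sense dir='north'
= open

~$ push x='north'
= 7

~$ move dir='north'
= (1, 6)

~$ sense dir='west'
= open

~$ push x='west'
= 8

~$ move dir='west'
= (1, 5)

~$ sense dir='west'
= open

~$ push x='west'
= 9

~$ move dir='west'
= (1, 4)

~$ sense dir='south'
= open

~$ push x='south'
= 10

~$ move dir='south'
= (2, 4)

~$ pop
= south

~$ move dir='north'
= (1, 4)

~$ pop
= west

~$ move dir='east'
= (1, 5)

~$ sense dir='north'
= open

~$ push x='north'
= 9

~$ move dir='north'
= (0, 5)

~$ sense dir='east'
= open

~$ push x='east'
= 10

~$ move dir='east'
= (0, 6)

~$ sense dir='east'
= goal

~$ move dir='east'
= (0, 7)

Answer: (0, 7)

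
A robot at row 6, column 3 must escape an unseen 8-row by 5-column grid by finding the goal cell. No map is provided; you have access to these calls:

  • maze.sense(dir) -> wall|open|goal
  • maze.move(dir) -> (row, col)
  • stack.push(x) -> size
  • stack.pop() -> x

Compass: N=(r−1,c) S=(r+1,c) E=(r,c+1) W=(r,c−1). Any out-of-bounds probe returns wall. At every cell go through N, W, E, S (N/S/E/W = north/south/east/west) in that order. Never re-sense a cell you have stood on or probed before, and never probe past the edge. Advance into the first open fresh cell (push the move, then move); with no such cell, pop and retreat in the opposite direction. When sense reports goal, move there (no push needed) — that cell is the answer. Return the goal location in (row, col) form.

I invoke maze.sense on dir: north, → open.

I run stack.push on x: north, and see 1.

I call maze.move on dir: north, giving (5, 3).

I run maze.sense on dir: north, giving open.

I call stack.push on x: north, and observe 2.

Next I call maze.move on dir: north, and see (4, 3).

I call maze.sense on dir: north, yielding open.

I try stack.push on x: north, and get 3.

Now I run maze.move on dir: north, giving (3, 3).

I call maze.sense on dir: north, → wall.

Calling maze.sense on dir: west, → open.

Calling stack.push on x: west, and observe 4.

I try maze.move on dir: west, and observe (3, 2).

Now I run maze.sense on dir: north, which returns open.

Calling stack.push on x: north, and see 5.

Now I run maze.move on dir: north, and get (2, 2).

I invoke maze.sense on dir: north, : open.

Invoking stack.push on x: north, and observe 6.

I call maze.move on dir: north, — result: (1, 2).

I run maze.sense on dir: north, yielding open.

Now I run stack.push on x: north, and get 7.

Then maze.move on dir: north, — result: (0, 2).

Calling maze.sense on dir: west, : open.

Now I run stack.push on x: west, which returns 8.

Next I call maze.move on dir: west, and see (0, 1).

Calling maze.sense on dir: west, giving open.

I run stack.push on x: west, — result: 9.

Calling maze.move on dir: west, : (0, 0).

Next I call maze.sense on dir: south, : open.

Calling stack.push on x: south, and observe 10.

Next I call maze.move on dir: south, : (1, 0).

Using maze.sense on dir: east, yielding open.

Using stack.push on x: east, → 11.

Next I call maze.move on dir: east, → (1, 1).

Calling maze.sense on dir: south, giving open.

I call stack.push on x: south, yielding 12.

Now I run maze.move on dir: south, → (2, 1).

Next I call maze.sense on dir: west, — result: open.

I use stack.push on x: west, : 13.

Now I run maze.move on dir: west, : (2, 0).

I try maze.sense on dir: south, — result: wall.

Next I call stack.pop, and see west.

Calling maze.move on dir: east, yielding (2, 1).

I call maze.sense on dir: south, — result: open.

Calling stack.push on x: south, and get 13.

Then maze.move on dir: south, and observe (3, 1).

I call maze.sense on dir: south, and observe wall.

I run stack.pop, which returns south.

Now I run maze.move on dir: north, → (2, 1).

Using stack.pop(), : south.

I use maze.move on dir: north, and get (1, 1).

Now I run stack.pop, → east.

I run maze.move on dir: west, giving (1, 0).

I call stack.pop(), and get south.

I try maze.move on dir: north, : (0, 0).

I invoke stack.pop(), and observe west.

Calling maze.move on dir: east, and get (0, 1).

Invoking stack.pop(), giving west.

Using maze.move on dir: east, → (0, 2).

Using maze.sense on dir: east, — result: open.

I try stack.push on x: east, and get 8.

Then maze.move on dir: east, and get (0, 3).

Then maze.sense on dir: east, and observe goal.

Using maze.move on dir: east, and see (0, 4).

Answer: (0, 4)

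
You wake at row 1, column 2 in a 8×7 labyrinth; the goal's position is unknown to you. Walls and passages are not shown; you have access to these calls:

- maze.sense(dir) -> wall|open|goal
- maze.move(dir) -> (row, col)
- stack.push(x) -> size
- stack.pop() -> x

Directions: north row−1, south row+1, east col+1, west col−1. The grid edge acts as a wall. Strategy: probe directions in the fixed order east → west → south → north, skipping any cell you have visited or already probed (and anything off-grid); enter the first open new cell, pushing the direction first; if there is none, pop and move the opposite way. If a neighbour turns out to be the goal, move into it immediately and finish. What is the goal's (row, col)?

Step: sense[dir→east]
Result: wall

Step: sense[dir→west]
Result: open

Step: push[x→west]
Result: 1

Step: move[dir→west]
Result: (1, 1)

Step: sense[dir→west]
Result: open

Step: push[x→west]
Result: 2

Step: move[dir→west]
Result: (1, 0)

Step: sense[dir→south]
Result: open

Step: push[x→south]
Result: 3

Step: move[dir→south]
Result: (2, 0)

Step: sense[dir→east]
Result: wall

Step: sense[dir→south]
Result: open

Step: push[x→south]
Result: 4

Step: move[dir→south]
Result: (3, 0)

Step: sense[dir→east]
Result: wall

Step: sense[dir→south]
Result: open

Step: push[x→south]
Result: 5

Step: move[dir→south]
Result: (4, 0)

Step: sense[dir→east]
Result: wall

Step: sense[dir→south]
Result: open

Step: push[x→south]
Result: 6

Step: move[dir→south]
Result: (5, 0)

Step: sense[dir→east]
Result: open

Step: push[x→east]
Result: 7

Step: move[dir→east]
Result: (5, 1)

Step: sense[dir→east]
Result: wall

Step: sense[dir→south]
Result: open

Step: push[x→south]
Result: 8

Step: move[dir→south]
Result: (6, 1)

Step: sense[dir→east]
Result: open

Step: push[x→east]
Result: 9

Step: move[dir→east]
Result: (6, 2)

Step: sense[dir→east]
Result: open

Step: push[x→east]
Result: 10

Step: move[dir→east]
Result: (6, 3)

Step: sense[dir→east]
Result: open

Step: push[x→east]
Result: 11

Step: move[dir→east]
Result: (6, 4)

Step: sense[dir→east]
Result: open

Step: push[x→east]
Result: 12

Step: move[dir→east]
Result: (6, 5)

Step: sense[dir→east]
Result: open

Step: push[x→east]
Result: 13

Step: move[dir→east]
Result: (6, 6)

Step: sense[dir→south]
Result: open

Step: push[x→south]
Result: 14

Step: move[dir→south]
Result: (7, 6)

Step: sense[dir→west]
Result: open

Step: push[x→west]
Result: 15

Step: move[dir→west]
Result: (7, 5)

Step: sense[dir→west]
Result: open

Step: push[x→west]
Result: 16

Step: move[dir→west]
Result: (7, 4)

Step: sense[dir→west]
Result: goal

Step: move[dir→west]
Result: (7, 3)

Answer: (7, 3)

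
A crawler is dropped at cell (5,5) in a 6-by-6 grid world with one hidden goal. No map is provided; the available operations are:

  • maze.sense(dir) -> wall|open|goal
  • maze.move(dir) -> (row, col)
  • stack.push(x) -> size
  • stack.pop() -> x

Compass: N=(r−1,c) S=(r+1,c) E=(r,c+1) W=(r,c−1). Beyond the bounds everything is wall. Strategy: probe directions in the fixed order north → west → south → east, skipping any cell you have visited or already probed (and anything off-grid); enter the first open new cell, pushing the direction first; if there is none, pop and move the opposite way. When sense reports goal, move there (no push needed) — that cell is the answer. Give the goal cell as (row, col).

>>> maze.sense north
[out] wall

>>> maze.sense west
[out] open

>>> stack.push west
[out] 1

>>> maze.move west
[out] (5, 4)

>>> maze.sense north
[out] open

>>> stack.push north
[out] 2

>>> maze.move north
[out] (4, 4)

>>> maze.sense north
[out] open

>>> stack.push north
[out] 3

>>> maze.move north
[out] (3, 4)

>>> maze.sense north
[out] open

>>> stack.push north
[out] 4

>>> maze.move north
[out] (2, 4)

>>> maze.sense north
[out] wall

>>> maze.sense west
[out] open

>>> stack.push west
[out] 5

>>> maze.move west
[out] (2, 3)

>>> maze.sense north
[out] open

>>> stack.push north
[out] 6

>>> maze.move north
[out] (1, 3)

>>> maze.sense north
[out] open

>>> stack.push north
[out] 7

>>> maze.move north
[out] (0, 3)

>>> maze.sense west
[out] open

>>> stack.push west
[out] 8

>>> maze.move west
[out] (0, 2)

>>> maze.sense west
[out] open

>>> stack.push west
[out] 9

>>> maze.move west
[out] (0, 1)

>>> maze.sense west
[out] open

>>> stack.push west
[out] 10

>>> maze.move west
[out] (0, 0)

>>> maze.sense south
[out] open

>>> stack.push south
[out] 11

>>> maze.move south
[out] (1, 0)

>>> maze.sense south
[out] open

>>> stack.push south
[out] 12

>>> maze.move south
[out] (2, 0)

>>> maze.sense south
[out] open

>>> stack.push south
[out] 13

>>> maze.move south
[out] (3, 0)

>>> maze.sense south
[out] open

>>> stack.push south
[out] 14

>>> maze.move south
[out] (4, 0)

>>> maze.sense south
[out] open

>>> stack.push south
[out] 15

>>> maze.move south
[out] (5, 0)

>>> maze.sense east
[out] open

>>> stack.push east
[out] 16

>>> maze.move east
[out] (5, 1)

>>> maze.sense north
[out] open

>>> stack.push north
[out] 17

>>> maze.move north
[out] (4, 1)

>>> maze.sense north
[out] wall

>>> maze.sense east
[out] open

>>> stack.push east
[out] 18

>>> maze.move east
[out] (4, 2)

>>> maze.sense north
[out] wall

>>> maze.sense south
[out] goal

>>> maze.move south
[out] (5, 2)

Answer: (5, 2)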